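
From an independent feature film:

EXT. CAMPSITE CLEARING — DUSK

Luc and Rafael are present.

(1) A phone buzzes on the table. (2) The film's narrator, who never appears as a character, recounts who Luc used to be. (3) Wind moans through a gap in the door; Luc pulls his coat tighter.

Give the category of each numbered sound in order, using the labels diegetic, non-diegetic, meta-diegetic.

diegetic, non-diegetic, diegetic

(1) the sound comes from a phone physically present in the location → diegetic.
(2) is non-diegetic: commentary laid over the scene from outside the fiction.
(3) it's the actual ambient sound of the location → diegetic.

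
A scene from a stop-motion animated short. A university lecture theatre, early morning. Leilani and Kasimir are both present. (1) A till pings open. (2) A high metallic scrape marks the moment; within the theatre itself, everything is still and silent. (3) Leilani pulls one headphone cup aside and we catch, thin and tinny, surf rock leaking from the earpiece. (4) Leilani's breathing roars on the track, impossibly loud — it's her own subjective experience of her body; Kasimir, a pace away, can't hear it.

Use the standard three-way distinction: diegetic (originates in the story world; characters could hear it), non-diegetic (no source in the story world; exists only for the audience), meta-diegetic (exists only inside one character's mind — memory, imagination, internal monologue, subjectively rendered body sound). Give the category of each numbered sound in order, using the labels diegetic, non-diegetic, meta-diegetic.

diegetic, non-diegetic, diegetic, meta-diegetic

(1) is diegetic: an in-world source (a till); characters could hear it.
(2) is non-diegetic: nothing in the scene produces it; it's an accent added for the audience.
(3) the earpiece is a real device on Leilani's head — source music → diegetic.
Sound (4): it's Leilani's internal bodily sensation rendered as sound; only Leilani 'hears' it, so meta-diegetic.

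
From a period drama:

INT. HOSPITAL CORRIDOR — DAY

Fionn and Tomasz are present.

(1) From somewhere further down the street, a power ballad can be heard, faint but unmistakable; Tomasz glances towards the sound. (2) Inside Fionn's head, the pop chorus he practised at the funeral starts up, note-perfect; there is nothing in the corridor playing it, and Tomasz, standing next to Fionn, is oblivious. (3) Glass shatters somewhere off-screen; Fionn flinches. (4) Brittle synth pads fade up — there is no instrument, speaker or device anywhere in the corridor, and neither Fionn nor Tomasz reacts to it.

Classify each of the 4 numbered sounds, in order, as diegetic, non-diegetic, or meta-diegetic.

(1) off-screen diegetic: the source is out of frame but still in the story's space → diegetic.
(2) is meta-diegetic: it lives in Fionn's subjectivity, not in the corridor.
Sound (3): glass is a real object/event in the scene's world, so diegetic.
(4) nothing in the corridor produces it and the characters don't hear it — pure soundtrack → non-diegetic.

diegetic, meta-diegetic, diegetic, non-diegetic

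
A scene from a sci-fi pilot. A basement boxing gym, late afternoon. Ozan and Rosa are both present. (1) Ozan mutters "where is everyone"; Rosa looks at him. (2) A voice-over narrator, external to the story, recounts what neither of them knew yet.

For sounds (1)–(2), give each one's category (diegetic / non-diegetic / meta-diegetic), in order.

(1) spoken by a character present in the story world → diegetic.
Sound (2): commentary laid over the scene from outside the fiction, so non-diegetic.

diegetic, non-diegetic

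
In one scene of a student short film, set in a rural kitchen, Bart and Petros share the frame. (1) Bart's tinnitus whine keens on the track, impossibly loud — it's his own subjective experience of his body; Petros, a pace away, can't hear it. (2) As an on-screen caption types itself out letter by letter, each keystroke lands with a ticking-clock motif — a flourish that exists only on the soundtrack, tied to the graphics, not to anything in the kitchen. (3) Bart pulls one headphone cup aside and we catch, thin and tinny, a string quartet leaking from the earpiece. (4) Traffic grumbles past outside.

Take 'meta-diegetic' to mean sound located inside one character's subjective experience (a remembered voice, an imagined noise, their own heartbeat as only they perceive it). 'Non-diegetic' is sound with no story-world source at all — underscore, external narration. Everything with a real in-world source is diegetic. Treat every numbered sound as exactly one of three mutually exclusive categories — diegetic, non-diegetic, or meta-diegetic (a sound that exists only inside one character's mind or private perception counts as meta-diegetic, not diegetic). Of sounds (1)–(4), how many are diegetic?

(1) a subjective body sound — Bart's private perception, inaudible to Petros → meta-diegetic.
(2) it accompanies on-screen graphics, not anything inside the story world → non-diegetic.
(3) is diegetic: the earpiece is a real device on Bart's head — source music.
Sound (4): traffic is part of the location's real environment, so diegetic.
Diegetic: (3), (4) — that's 2.

2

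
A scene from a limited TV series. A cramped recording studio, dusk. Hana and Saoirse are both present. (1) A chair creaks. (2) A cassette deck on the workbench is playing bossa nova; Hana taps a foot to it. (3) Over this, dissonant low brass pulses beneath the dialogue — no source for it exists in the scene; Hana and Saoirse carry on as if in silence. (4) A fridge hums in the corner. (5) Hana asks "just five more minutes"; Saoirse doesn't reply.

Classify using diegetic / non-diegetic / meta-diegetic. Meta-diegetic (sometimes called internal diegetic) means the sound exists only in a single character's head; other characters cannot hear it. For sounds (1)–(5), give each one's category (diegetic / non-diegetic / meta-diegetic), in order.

Sound (1): a chair is a real object/event in the scene's world, so diegetic.
Sound (2): a cassette deck is a physical source in the scene and Hana reacts to it, so diegetic.
(3) is non-diegetic: nothing in the booth produces it and the characters don't hear it — pure soundtrack.
(4) ambient/room sound belonging to the story's physical space → diegetic.
(5) is diegetic: on-screen dialogue — Hana speaks and Saoirse is there to hear.

diegetic, diegetic, non-diegetic, diegetic, diegetic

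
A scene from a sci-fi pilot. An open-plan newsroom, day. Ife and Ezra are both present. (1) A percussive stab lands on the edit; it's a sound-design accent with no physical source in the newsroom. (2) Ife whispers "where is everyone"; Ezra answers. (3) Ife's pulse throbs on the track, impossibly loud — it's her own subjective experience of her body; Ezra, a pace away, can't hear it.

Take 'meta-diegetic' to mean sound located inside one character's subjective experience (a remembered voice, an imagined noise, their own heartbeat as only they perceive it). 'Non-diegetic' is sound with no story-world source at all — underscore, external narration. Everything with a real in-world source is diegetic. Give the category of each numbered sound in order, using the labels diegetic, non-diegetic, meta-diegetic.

(1) an editorial stinger — it belongs to the cut, not the story world → non-diegetic.
(2) is diegetic: Ife is a character speaking aloud in the scene.
Sound (3): point-of-audition from inside Ife's body; not a sound in the room, so meta-diegetic.

non-diegetic, diegetic, meta-diegetic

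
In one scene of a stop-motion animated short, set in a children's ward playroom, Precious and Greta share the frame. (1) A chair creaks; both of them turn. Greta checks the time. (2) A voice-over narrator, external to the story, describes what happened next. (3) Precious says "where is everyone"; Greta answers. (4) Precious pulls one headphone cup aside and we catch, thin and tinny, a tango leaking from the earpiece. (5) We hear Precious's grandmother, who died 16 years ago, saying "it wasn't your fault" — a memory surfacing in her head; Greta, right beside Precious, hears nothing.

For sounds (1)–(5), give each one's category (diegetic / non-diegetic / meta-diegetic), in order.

Sound (1): the sound comes from a chair physically present in the location, so diegetic.
(2) commentary laid over the scene from outside the fiction → non-diegetic.
(3) on-screen dialogue — Precious speaks and Greta is there to hear → diegetic.
(4) the headphones are an on-screen source → diegetic.
(5) a remembered line, private to Precious — not present in the room, not audible to Greta → meta-diegetic.

diegetic, non-diegetic, diegetic, diegetic, meta-diegetic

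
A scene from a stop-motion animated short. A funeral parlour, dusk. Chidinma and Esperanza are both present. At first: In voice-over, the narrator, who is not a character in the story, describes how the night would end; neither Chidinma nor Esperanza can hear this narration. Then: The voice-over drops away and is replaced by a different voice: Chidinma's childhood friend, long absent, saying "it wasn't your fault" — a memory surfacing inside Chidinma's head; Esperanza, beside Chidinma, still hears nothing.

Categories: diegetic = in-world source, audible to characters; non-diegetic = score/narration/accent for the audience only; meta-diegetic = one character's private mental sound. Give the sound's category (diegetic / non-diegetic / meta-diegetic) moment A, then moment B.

Moment A: the external narrator addresses only the audience — outside the story world → non-diegetic.
Moment B: the replacement voice is a memory inside Chidinma's mind specifically → meta-diegetic.

non-diegetic, meta-diegetic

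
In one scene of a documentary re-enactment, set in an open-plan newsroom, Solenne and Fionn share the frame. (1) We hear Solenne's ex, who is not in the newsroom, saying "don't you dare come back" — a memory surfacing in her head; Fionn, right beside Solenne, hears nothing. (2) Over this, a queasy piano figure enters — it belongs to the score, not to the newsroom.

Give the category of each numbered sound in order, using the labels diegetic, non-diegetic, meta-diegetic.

(1) is meta-diegetic: it's Solenne's recollection rendered as sound; the other character can't hear it.
(2) nothing in the newsroom produces it and the characters don't hear it — pure soundtrack → non-diegetic.

meta-diegetic, non-diegetic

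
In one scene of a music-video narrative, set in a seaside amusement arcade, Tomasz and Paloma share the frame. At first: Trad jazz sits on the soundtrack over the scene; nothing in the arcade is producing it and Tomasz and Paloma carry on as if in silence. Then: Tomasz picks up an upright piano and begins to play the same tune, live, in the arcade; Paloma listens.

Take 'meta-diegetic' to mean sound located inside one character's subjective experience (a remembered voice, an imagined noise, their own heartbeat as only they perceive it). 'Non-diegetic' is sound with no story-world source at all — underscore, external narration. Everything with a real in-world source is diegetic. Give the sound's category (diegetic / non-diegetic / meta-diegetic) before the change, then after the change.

Before the change: no in-world source exists and no character can hear it — underscore → non-diegetic.
After the change: an upright piano is now a real source in the story world and the characters hear it → diegetic.

non-diegetic, diegetic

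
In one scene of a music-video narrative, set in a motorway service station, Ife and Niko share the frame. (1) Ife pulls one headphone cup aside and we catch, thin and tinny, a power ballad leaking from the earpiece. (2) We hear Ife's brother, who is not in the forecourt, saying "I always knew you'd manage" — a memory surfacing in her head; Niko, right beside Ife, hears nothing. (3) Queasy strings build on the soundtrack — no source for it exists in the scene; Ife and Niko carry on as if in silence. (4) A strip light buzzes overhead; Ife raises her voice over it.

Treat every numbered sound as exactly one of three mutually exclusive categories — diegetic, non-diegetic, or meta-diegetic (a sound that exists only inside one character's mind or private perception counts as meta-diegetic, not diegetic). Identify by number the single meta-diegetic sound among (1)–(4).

2

(1) is diegetic: the earpiece is a real device on Ife's head — source music.
Sound (2): it's Ife's recollection rendered as sound; the other character can't hear it, so meta-diegetic.
Sound (3): nothing in the forecourt produces it and the characters don't hear it — pure soundtrack, so non-diegetic.
(4) is diegetic: ambient/room sound belonging to the story's physical space.
Only (2) is meta-diegetic.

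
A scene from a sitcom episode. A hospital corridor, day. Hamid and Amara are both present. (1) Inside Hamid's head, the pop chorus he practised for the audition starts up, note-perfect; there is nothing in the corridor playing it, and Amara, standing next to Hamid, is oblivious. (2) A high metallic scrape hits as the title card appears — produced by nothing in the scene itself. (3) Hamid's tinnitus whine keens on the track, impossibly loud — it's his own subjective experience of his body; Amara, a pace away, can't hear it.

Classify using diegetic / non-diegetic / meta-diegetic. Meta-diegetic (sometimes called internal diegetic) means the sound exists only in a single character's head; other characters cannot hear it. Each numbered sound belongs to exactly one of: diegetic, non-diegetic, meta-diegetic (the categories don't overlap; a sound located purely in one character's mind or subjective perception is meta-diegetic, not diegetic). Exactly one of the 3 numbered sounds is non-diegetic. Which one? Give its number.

(1) is meta-diegetic: remembered music, private to Hamid — Amara is oblivious because it isn't in the room.
(2) is non-diegetic: it's a sound-design accent with no in-world source; no one in the scene can hear it.
(3) point-of-audition from inside Hamid's body; not a sound in the room → meta-diegetic.
Only (2) is non-diegetic.

2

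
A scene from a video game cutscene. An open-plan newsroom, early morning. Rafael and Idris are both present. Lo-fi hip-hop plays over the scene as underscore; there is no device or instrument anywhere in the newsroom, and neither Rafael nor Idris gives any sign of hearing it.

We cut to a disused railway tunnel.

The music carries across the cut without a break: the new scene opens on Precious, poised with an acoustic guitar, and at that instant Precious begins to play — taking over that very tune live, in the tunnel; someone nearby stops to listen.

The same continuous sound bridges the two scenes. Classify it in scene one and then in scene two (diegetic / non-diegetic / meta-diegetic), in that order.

non-diegetic, diegetic

Scene one: there's no in-world source anywhere and no character hears it — underscore for the audience only → non-diegetic.
Scene two: from the moment Precious starts playing, the tune is being performed on an acoustic guitar inside the story world and another character hears it → diegetic.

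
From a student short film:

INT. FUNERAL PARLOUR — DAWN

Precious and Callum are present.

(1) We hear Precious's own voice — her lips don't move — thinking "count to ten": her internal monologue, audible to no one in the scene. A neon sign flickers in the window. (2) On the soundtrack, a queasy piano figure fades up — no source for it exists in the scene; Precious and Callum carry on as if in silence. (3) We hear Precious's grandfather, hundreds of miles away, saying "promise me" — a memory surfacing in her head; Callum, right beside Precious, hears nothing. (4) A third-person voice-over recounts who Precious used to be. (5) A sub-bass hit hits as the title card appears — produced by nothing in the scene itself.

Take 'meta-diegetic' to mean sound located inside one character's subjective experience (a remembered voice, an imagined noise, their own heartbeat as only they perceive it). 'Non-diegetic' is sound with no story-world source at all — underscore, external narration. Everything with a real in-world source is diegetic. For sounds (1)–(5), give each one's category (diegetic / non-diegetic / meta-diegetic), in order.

meta-diegetic, non-diegetic, meta-diegetic, non-diegetic, non-diegetic

Sound (1): Precious's thought-voice: a private mental sound no other character can hear, so meta-diegetic.
(2) is non-diegetic: score with no on-screen or off-screen source; it exists for the audience alone.
(3) is meta-diegetic: a remembered line, private to Precious — not present in the room, not audible to Callum.
(4) is non-diegetic: external voice-over — not a character, not heard by anyone in the scene.
(5) nothing in the scene produces it; it's an accent added for the audience → non-diegetic.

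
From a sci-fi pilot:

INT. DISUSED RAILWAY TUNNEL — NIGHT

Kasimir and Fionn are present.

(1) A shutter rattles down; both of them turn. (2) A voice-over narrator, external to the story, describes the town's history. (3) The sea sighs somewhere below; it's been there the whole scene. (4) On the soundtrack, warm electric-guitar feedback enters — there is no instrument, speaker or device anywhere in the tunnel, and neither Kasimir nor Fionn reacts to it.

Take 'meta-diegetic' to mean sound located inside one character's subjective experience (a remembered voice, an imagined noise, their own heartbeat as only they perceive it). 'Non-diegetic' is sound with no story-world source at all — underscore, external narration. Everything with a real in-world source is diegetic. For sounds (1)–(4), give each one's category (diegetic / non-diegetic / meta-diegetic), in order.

Sound (1): a shutter is a real object/event in the scene's world, so diegetic.
Sound (2): commentary laid over the scene from outside the fiction, so non-diegetic.
(3) it's the actual ambient sound of the location → diegetic.
Sound (4): it has no source in the story world and no character can hear it — it's underscore, so non-diegetic.

diegetic, non-diegetic, diegetic, non-diegetic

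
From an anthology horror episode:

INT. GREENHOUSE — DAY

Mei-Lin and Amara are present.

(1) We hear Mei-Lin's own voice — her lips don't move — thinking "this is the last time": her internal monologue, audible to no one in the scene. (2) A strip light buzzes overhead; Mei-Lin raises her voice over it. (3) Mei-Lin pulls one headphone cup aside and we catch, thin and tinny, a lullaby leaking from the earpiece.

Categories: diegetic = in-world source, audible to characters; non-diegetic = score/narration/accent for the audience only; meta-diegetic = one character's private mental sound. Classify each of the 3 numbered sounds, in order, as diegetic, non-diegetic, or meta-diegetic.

meta-diegetic, diegetic, diegetic

(1) is meta-diegetic: Mei-Lin's thought-voice: a private mental sound no other character can hear.
(2) ambient/room sound belonging to the story's physical space → diegetic.
(3) the earpiece is a real device on Mei-Lin's head — source music → diegetic.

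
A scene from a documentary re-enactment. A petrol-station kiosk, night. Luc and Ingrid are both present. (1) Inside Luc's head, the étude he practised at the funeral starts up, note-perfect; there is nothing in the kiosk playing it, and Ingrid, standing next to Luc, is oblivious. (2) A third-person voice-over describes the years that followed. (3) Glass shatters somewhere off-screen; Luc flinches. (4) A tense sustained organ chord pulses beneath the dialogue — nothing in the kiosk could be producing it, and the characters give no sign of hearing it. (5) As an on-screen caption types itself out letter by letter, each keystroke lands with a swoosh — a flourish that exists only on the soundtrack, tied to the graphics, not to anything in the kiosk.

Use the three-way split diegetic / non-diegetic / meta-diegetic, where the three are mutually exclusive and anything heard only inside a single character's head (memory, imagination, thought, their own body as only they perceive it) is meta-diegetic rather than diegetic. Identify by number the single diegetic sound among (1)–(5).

(1) is meta-diegetic: the music is a memory playing inside Luc's mind alone; no real-world source, Ingrid can't hear it.
Sound (2): the narrator exists outside the story world, addressing only the audience, so non-diegetic.
(3) is diegetic: the sound comes from glass physically present in the location.
(4) is non-diegetic: nothing in the kiosk produces it and the characters don't hear it — pure soundtrack.
Sound (5): the caption isn't part of the story world, so neither is the sound tied to it, so non-diegetic.
Only (3) is diegetic.

3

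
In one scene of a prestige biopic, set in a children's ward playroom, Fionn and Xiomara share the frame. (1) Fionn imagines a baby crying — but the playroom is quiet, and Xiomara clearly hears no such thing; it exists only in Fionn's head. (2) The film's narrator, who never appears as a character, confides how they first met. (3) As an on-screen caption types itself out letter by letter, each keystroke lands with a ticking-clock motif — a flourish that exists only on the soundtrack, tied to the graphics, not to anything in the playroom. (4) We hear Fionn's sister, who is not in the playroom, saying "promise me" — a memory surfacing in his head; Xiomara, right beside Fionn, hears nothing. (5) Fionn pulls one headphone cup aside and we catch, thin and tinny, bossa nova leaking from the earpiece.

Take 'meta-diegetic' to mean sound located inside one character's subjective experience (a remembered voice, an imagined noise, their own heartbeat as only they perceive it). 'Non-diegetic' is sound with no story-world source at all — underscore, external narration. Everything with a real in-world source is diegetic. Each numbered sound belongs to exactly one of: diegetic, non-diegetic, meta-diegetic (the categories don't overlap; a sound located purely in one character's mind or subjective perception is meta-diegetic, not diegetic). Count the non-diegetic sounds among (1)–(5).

(1) subjective to Fionn: the playroom is silent and Xiomara hears nothing → meta-diegetic.
(2) is non-diegetic: the narrator exists outside the story world, addressing only the audience.
(3) is non-diegetic: the caption isn't part of the story world, so neither is the sound tied to it.
Sound (4): the voice is a memory playing only inside Fionn's mind; Xiomara can't hear it, so meta-diegetic.
(5) is diegetic: the earpiece is a real device on Fionn's head — source music.
Non-diegetic: (2), (3) — that's 2.

2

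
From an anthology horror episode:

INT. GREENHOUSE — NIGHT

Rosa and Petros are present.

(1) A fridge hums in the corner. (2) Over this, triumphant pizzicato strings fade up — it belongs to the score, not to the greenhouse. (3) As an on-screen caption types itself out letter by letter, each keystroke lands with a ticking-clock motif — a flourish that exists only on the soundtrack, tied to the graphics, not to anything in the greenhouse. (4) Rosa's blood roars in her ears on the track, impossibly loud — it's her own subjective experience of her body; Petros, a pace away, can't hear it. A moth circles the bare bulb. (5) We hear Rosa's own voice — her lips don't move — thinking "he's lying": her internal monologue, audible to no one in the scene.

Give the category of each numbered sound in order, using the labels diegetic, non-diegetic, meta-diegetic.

diegetic, non-diegetic, non-diegetic, meta-diegetic, meta-diegetic

Sound (1): a fridge is part of the location's real environment, so diegetic.
(2) is non-diegetic: it has no source in the story world and no character can hear it — it's underscore.
(3) is non-diegetic: the caption isn't part of the story world, so neither is the sound tied to it.
(4) is meta-diegetic: point-of-audition from inside Rosa's body; not a sound in the room.
(5) is meta-diegetic: internal monologue — inside Rosa's mind, not spoken into the scene.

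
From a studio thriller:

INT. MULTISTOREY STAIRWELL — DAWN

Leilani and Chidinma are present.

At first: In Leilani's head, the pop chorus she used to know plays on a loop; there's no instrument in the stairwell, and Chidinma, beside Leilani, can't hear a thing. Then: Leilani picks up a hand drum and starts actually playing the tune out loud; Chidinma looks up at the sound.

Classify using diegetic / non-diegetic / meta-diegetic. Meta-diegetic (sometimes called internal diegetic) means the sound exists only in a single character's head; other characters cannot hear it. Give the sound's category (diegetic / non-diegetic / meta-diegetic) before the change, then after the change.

Before the change: the tune exists only as Leilani's private memory; Chidinma can't hear it → meta-diegetic.
After the change: Leilani is now producing it live on a hand drum, in the room, and Chidinma hears it → diegetic.

meta-diegetic, diegetic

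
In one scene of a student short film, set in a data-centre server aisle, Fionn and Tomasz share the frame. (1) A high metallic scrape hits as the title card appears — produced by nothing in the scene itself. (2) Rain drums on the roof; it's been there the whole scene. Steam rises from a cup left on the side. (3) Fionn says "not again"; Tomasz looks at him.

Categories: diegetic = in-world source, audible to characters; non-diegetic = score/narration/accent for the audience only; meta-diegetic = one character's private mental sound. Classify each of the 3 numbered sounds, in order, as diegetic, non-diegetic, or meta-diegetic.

(1) nothing in the scene produces it; it's an accent added for the audience → non-diegetic.
(2) is diegetic: ambient/room sound belonging to the story's physical space.
(3) is diegetic: on-screen dialogue — Fionn speaks and Tomasz is there to hear.

non-diegetic, diegetic, diegetic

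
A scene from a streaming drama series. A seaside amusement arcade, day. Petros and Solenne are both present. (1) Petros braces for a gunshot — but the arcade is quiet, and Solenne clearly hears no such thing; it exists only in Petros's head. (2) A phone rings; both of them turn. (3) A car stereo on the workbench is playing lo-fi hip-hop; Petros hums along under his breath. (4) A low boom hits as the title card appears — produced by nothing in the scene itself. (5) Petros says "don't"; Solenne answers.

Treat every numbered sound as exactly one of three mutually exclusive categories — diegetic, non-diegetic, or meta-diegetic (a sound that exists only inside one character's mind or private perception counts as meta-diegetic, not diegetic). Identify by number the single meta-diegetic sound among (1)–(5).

(1) Petros alone 'hears' it — an imagined sound, not present in the space → meta-diegetic.
(2) is diegetic: a phone is a real object/event in the scene's world.
Sound (3): a car stereo is a physical source in the scene and Petros reacts to it, so diegetic.
Sound (4): an editorial stinger — it belongs to the cut, not the story world, so non-diegetic.
(5) is diegetic: on-screen dialogue — Petros speaks and Solenne is there to hear.
Only (1) is meta-diegetic.

1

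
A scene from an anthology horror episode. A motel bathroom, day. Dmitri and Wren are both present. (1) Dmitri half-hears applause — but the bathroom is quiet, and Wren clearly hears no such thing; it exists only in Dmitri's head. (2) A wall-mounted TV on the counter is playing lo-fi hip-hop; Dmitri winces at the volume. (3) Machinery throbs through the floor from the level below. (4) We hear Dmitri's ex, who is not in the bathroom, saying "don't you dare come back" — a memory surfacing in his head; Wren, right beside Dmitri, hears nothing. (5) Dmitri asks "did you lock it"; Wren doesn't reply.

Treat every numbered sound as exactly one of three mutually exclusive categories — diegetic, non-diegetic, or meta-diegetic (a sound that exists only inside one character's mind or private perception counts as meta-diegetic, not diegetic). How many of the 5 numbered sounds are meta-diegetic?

(1) is meta-diegetic: subjective to Dmitri: the bathroom is silent and Wren hears nothing.
Sound (2): source music from a wall-mounted TV, which exists in the story world, so diegetic.
(3) is diegetic: ambient/room sound belonging to the story's physical space.
(4) is meta-diegetic: a remembered line, private to Dmitri — not present in the room, not audible to Wren.
(5) is diegetic: spoken by a character present in the story world.
Meta-diegetic: (1), (4) — that's 2.

2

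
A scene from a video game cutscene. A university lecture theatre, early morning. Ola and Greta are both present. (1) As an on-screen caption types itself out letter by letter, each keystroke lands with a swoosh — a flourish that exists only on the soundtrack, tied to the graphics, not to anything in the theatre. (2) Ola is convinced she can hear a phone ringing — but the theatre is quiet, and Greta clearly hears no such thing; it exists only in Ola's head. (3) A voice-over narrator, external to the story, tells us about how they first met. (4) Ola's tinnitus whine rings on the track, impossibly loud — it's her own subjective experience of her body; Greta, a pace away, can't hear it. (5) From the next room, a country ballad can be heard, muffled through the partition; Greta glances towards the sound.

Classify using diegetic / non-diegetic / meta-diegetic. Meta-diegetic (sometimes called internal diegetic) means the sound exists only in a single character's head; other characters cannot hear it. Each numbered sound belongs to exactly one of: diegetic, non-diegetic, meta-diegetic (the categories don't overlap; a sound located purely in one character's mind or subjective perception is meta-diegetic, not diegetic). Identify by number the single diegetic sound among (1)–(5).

5

(1) is non-diegetic: it accompanies on-screen graphics, not anything inside the story world.
Sound (2): the sound is imagined by Ola; nothing in the story world is producing it and Greta can't hear it, so meta-diegetic.
Sound (3): the narrator exists outside the story world, addressing only the audience, so non-diegetic.
Sound (4): point-of-audition from inside Ola's body; not a sound in the room, so meta-diegetic.
(5) is diegetic: the music has an off-screen but real-world source and a character hears it.
Only (5) is diegetic.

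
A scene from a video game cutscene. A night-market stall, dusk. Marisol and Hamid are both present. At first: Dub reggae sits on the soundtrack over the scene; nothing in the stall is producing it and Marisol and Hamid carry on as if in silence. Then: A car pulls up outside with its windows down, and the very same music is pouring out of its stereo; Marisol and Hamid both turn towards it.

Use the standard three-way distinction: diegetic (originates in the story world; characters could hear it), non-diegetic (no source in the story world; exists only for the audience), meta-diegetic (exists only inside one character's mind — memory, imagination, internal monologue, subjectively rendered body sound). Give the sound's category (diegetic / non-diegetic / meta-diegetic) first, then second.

First: no in-world source exists and no character can hear it — underscore → non-diegetic.
Second: the car stereo is now a real source in the story world and the characters hear it → diegetic.

non-diegetic, diegetic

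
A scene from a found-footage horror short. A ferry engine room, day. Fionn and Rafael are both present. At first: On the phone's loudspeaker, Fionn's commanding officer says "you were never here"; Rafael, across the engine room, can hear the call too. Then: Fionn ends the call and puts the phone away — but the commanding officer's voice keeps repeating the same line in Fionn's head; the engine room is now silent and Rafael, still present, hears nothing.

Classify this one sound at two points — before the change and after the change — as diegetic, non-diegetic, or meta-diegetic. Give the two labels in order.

Before the change: the loudspeaker is an in-world source; both Fionn and Rafael hear the call → diegetic.
After the change: with the phone off, the voice continues only as Fionn's private mental replay — Rafael can't hear it → meta-diegetic.

diegetic, meta-diegetic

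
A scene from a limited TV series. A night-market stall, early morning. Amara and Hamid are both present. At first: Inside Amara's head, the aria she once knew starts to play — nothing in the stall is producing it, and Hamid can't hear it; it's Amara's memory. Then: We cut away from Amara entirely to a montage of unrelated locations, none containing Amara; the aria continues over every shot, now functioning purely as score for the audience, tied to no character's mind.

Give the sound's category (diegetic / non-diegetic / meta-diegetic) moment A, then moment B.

meta-diegetic, non-diegetic

Moment A: the music lives inside Amara's mind alone; Hamid can't hear it → meta-diegetic.
Moment B: once it plays over shots Amara isn't in, detached from any character's subjectivity, it's conventional underscore → non-diegetic.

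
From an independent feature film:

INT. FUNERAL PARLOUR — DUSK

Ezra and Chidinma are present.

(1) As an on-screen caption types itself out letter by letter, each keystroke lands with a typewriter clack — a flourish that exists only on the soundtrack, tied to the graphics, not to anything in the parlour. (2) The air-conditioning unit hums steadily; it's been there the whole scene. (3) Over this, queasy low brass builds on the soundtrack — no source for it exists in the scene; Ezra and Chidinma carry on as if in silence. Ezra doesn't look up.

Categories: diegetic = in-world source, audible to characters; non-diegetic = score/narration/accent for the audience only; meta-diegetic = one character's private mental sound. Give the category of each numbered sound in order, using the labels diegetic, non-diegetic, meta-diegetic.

Sound (1): it accompanies on-screen graphics, not anything inside the story world, so non-diegetic.
Sound (2): ambient/room sound belonging to the story's physical space, so diegetic.
(3) it has no source in the story world and no character can hear it — it's underscore → non-diegetic.

non-diegetic, diegetic, non-diegetic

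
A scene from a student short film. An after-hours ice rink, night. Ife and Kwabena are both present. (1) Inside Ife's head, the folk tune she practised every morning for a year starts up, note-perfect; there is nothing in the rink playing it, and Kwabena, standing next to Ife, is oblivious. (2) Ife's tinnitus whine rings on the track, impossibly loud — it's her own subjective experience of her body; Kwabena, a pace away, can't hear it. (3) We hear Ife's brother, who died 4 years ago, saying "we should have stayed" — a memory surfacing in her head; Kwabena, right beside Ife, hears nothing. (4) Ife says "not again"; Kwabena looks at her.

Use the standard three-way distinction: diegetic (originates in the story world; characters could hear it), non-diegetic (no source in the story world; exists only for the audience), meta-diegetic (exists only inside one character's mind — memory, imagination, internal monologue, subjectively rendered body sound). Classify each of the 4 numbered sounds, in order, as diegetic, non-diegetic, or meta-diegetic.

(1) it lives in Ife's subjectivity, not in the rink → meta-diegetic.
(2) a subjective body sound — Ife's private perception, inaudible to Kwabena → meta-diegetic.
(3) a remembered line, private to Ife — not present in the room, not audible to Kwabena → meta-diegetic.
(4) is diegetic: on-screen dialogue — Ife speaks and Kwabena is there to hear.

meta-diegetic, meta-diegetic, meta-diegetic, diegetic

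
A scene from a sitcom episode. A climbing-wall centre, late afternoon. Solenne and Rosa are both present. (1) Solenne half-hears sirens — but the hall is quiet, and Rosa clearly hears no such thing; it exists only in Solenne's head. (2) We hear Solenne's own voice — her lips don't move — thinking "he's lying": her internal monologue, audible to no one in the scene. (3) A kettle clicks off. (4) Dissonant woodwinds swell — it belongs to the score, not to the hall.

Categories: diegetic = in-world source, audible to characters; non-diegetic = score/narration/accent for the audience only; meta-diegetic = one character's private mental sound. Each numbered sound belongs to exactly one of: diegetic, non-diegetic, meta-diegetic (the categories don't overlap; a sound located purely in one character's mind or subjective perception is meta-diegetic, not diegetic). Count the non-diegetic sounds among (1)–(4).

1

(1) subjective to Solenne: the hall is silent and Rosa hears nothing → meta-diegetic.
(2) is meta-diegetic: Solenne's thought-voice: a private mental sound no other character can hear.
Sound (3): an in-world source (a kettle); characters could hear it, so diegetic.
(4) it has no source in the story world and no character can hear it — it's underscore → non-diegetic.
So 1 of the 4 is non-diegetic: (4).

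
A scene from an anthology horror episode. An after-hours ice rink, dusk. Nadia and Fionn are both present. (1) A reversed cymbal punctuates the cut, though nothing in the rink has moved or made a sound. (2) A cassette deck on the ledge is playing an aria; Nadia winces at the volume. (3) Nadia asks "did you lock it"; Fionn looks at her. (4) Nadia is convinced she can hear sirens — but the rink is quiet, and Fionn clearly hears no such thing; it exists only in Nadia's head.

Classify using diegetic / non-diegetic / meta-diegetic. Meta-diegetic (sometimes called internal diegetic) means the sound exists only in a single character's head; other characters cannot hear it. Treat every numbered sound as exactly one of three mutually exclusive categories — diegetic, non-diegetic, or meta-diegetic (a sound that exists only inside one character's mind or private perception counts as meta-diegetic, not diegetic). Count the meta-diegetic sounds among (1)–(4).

(1) is non-diegetic: an editorial stinger — it belongs to the cut, not the story world.
(2) is diegetic: the music comes from an on-screen device that Nadia responds to.
(3) is diegetic: Nadia is a character speaking aloud in the scene.
(4) subjective to Nadia: the rink is silent and Fionn hears nothing → meta-diegetic.
Meta-diegetic: (4) — that's 1.

1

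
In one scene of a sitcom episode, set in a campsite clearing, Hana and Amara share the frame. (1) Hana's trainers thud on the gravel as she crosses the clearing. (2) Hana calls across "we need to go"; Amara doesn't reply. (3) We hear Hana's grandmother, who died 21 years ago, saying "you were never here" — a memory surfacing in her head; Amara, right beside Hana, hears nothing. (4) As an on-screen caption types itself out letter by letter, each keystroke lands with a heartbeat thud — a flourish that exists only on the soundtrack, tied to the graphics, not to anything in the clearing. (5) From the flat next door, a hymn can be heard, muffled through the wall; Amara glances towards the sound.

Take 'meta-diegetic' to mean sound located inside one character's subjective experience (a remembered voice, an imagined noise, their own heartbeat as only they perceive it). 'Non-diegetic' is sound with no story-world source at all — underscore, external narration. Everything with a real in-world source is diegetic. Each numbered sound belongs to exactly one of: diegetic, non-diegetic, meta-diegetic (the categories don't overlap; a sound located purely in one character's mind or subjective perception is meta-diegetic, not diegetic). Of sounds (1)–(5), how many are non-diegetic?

1

Sound (1): it's the physical sound of Hana moving in the space, so diegetic.
(2) is diegetic: spoken by a character present in the story world.
Sound (3): a remembered line, private to Hana — not present in the room, not audible to Amara, so meta-diegetic.
Sound (4): sound married to a title/caption — outside the diegesis by definition, so non-diegetic.
Sound (5): the music has an off-screen but real-world source and a character hears it, so diegetic.
So 1 of the 5 is non-diegetic: (4).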